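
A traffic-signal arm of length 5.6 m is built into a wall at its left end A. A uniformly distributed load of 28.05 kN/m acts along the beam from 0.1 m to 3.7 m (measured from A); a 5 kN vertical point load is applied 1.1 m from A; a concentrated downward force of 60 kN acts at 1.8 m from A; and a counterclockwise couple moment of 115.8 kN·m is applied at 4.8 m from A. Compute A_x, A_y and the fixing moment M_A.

A_x = 0, A_y = 166.0 kN, M_A = 189.6 kN·m

Resultant of the distributed load: 28.05 × 3.6 = 100.98 kN at 1.9 m from A.
ΣF_x = 0: A_x = 0.
ΣF_y = 0: A_y − 28.05·3.6 − 5 − 60 = 0 → A_y = 166.0 kN.
ΣM about A: M_A − (28.05·3.6)·1.9 − 5·1.1 − 60·1.8 + 115.8 = 0 → M_A = 189.6 kN·m.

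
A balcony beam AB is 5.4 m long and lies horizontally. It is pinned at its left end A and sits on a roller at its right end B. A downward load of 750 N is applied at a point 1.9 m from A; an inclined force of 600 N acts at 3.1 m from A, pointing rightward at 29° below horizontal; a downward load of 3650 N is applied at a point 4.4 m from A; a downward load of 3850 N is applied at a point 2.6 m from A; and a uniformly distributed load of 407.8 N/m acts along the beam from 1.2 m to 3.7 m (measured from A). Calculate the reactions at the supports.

Resultant of the distributed load: 407.8 × 2.5 = 1019.5 N at 2.45 m from A.
ΣM about A: B_y·5.4 − 750·1.9 − 600·sin29°·3.1 − 3650·4.4 − 3850·2.6 − (407.8·2.5)·2.45 = 0 → B_y = 30894.5/5.4 = 5721.2 ≈ 5721 N.
ΣF_y = 0: A_y + 5721.2 − 750 − 600·sin29° − 3650 − 3850 − 407.8·2.5 = 0 → A_y = 3839 N.
ΣF_x = 0: A_x + 600·cos29° = 0 → A_x = -524.8 N.

A_x = -524.8 N, A_y = 3839 N, B_y = 5721 N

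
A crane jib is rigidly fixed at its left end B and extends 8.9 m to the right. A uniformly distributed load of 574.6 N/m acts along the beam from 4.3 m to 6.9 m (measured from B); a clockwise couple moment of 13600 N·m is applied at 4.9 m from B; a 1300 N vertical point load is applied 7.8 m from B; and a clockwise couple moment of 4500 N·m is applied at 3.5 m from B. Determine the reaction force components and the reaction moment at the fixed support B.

B_x = 0, B_y = 2794 N, M_B = 36610 N·m

Resultant of the distributed load: 574.6 × 2.6 = 1493.96 N at 5.6 m from B.
ΣF_x = 0: B_x = 0.
ΣF_y = 0: B_y − 574.6·2.6 − 1300 = 0 → B_y = 2794 N.
ΣM about B: M_B − (574.6·2.6)·5.6 − 13600 − 1300·7.8 − 4500 = 0 → M_B = 36610 N·m.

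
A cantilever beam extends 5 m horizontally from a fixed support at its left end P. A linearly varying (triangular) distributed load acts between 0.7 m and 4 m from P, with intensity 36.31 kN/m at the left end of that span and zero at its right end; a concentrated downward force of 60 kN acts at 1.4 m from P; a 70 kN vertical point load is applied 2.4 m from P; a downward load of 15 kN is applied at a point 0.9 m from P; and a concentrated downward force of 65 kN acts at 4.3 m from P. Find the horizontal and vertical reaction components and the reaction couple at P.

P_x = 0, P_y = 269.9 kN, M_P = 652.8 kN·m

Resultant of the triangular load: ½ × 36.31 × 3.3 = 59.9115 kN, acting at 1.8 m from P (one-third of the span from the peak).
ΣF_x = 0: P_x = 0.
ΣF_y = 0: P_y − ½·36.31·3.3 − 60 − 70 − 15 − 65 = 0 → P_y = 269.9 kN.
ΣM about P: M_P − (½·36.31·3.3)·1.8 − 60·1.4 − 70·2.4 − 15·0.9 − 65·4.3 = 0 → M_P = 652.8 kN·m.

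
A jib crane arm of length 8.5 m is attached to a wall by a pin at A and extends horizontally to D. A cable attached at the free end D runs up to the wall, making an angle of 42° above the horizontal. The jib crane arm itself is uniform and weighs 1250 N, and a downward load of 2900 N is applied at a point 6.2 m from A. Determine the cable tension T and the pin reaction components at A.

T = 4095 N, A_x = 3043 N, A_y = 1410 N

ΣM about A: T·sin42°·8.5 − 1250·4.25 − 2900·6.2 = 0 → T = 23292.5/(8.5·0.669131) = 4095.3 ≈ 4095 N.
ΣF_x = 0: A_x − T·cos42° = 0 → A_x = 4095.3 × 0.743145 = 3043 N.
ΣF_y = 0: A_y + T·sin42° − 1250 − 2900 = 0 → A_y = 4150 − 4095.3 × 0.669131 = 1410 N.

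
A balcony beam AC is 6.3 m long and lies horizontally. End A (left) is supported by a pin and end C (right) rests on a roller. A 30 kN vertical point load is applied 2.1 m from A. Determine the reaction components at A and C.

Moments about A: C_y·6.3 − 30·2.1 = 0 → C_y = 63/6.3 = 10.00 kN.
ΣF_y = 0: A_y + 10 − 30 = 0 → A_y = 20.00 kN.
ΣF_x = 0: no horizontal applied forces, so A_x = 0.

A_x = 0, A_y = 20.00 kN, C_y = 10.00 kN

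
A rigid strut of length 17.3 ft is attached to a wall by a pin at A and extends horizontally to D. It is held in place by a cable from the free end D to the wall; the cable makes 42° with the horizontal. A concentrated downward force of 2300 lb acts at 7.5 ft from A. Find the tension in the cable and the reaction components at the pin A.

T = 1490 lb, A_x = 1107 lb, A_y = 1303 lb

ΣM about A: T·sin42°·17.3 − 2300·7.5 = 0 → T = 17250/(17.3·0.669131) = 1490.16 ≈ 1490 lb.
ΣF_x = 0: A_x − T·cos42° = 0 → A_x = 1490.16 × 0.743145 = 1107 lb.
ΣF_y = 0: A_y + T·sin42° − 2300 = 0 → A_y = 2300 − 1490.16 × 0.669131 = 1303 lb.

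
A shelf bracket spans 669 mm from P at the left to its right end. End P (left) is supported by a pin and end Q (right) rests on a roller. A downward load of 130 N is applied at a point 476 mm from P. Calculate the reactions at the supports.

P_x = 0, P_y = 37.50 N, Q_y = 92.50 N

ΣM about P: Q_y·669 − 130·476 = 0 → Q_y = 61880/669 = 92.4963 ≈ 92.50 N.
ΣF_y = 0: P_y + 92.4963 − 130 = 0 → P_y = 37.50 N.
ΣF_x = 0: no horizontal applied forces, so P_x = 0.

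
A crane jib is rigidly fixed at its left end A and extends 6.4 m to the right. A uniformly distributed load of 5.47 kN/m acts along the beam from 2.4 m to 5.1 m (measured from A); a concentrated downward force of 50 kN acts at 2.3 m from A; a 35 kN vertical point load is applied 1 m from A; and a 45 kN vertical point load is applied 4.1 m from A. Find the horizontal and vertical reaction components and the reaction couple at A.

Resultant of the distributed load: 5.47 × 2.7 = 14.769 kN at 3.75 m from A.
ΣF_x = 0: A_x = 0.
ΣF_y = 0: A_y − 5.47·2.7 − 50 − 35 − 45 = 0 → A_y = 144.8 kN.
ΣM about A: M_A − (5.47·2.7)·3.75 − 50·2.3 − 35·1 − 45·4.1 = 0 → M_A = 389.9 kN·m.

A_x = 0, A_y = 144.8 kN, M_A = 389.9 kN·m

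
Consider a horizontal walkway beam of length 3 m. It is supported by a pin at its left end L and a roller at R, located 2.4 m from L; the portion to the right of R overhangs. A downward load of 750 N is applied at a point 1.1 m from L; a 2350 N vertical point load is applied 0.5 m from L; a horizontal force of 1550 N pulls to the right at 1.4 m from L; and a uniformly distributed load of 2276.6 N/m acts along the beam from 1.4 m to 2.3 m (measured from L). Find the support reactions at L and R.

L_x = -1550 N, L_y = 2736 N, R_y = 2413 N

Resultant of the distributed load: 2276.6 × 0.9 = 2048.94 N at 1.85 m from L.
Taking moments about L: R_y·2.4 − 750·1.1 − 2350·0.5 − (2276.6·0.9)·1.85 = 0 → R_y = 5790.539/2.4 = 2412.72 ≈ 2413 N.
ΣF_y = 0: L_y + 2412.72 − 750 − 2350 − 2276.6·0.9 = 0 → L_y = 2736 N.
ΣF_x = 0: L_x + 1550 = 0 → L_x = -1550 N.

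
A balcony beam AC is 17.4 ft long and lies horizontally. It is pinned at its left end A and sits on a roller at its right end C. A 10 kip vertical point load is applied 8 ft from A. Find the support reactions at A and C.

ΣM about A: C_y·17.4 − 10·8 = 0 → C_y = 80/17.4 = 4.5977 ≈ 4.598 kip.
ΣF_y = 0: A_y + 4.5977 − 10 = 0 → A_y = 5.402 kip.
ΣF_x = 0: no horizontal applied forces, so A_x = 0.

A_x = 0, A_y = 5.402 kip, C_y = 4.598 kip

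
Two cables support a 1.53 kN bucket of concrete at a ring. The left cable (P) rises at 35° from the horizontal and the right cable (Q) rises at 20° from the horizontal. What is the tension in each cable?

ΣF_x = 0: −T_P·cos35° + T_Q·cos20° = 0 → T_Q = 0.871723·T_P.
ΣF_y = 0: T_P·sin35° + T_Q·sin20° = 1.53.
Substitute: T_P·(0.573576 + 0.871723·0.34202) = 1.53 → T_P = 1.75515 ≈ 1.755 kN.
Then T_Q = 0.871723 × 1.75515 = 1.530 kN.

T_P = 1.755 kN, T_Q = 1.530 kN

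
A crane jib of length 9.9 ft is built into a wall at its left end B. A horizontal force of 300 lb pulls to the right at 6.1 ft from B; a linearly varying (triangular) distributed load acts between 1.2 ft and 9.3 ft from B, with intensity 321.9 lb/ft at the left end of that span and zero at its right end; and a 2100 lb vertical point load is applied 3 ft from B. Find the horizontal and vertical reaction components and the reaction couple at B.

B_x = -300.0 lb, B_y = 3404 lb, M_B = 11380 lb·ft

Resultant of the triangular load: ½ × 321.9 × 8.1 = 1303.695 lb, acting at 3.9 ft from B (one-third of the span from the peak).
ΣF_x = 0: B_x + 300 = 0 → B_x = -300.0 lb.
ΣF_y = 0: B_y − ½·321.9·8.1 − 2100 = 0 → B_y = 3404 lb.
ΣM about B: M_B − (½·321.9·8.1)·3.9 − 2100·3 = 0 → M_B = 11380 lb·ft.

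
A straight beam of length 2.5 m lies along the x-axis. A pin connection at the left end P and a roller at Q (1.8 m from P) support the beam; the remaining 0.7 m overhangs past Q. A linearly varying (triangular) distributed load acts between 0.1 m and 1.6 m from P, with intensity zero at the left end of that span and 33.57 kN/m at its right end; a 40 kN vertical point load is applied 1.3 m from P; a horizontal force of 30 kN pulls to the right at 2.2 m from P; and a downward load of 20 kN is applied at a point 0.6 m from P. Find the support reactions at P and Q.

P_x = -30.00 kN, P_y = 34.24 kN, Q_y = 50.94 kN

Resultant of the triangular load: ½ × 33.57 × 1.5 = 25.1775 kN, acting at 1.1 m from P (one-third of the span from the peak).
Taking moments about P: Q_y·1.8 − (½·33.57·1.5)·1.1 − 40·1.3 − 20·0.6 = 0 → Q_y = 91.69525/1.8 = 50.9418 ≈ 50.94 kN.
ΣF_y = 0: P_y + 50.9418 − ½·33.57·1.5 − 40 − 20 = 0 → P_y = 34.24 kN.
ΣF_x = 0: P_x + 30 = 0 → P_x = -30.00 kN.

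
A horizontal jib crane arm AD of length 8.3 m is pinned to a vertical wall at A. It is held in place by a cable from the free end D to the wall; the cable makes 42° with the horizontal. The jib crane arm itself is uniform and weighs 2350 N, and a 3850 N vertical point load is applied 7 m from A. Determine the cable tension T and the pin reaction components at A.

T = 6609 N, A_x = 4911 N, A_y = 1778 N

ΣM about A: T·sin42°·8.3 − 2350·4.15 − 3850·7 = 0 → T = 36702.5/(8.3·0.669131) = 6608.55 ≈ 6609 N.
ΣF_x = 0: A_x − T·cos42° = 0 → A_x = 6608.55 × 0.743145 = 4911 N.
ΣF_y = 0: A_y + T·sin42° − 2350 − 3850 = 0 → A_y = 6200 − 6608.55 × 0.669131 = 1778 N.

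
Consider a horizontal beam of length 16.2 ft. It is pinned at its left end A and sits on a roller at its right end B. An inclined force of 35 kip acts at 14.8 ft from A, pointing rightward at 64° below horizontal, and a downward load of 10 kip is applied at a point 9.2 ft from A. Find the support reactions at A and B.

A_x = -15.34 kip, A_y = 7.040 kip, B_y = 34.42 kip

Moments about A: B_y·16.2 − 35·sin64°·14.8 − 10·9.2 = 0 → B_y = 557.575/16.2 = 34.4182 ≈ 34.42 kip.
ΣF_y = 0: A_y + 34.4182 − 35·sin64° − 10 = 0 → A_y = 7.040 kip.
ΣF_x = 0: A_x + 35·cos64° = 0 → A_x = -15.34 kip.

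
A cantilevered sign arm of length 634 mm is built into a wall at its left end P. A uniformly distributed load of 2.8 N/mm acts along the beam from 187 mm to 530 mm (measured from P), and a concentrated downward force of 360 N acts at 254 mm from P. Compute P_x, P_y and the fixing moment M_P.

Resultant of the distributed load: 2.8 × 343 = 960.4 N at 358.5 mm from P.
ΣF_x = 0: P_x = 0.
ΣF_y = 0: P_y − 2.8·343 − 360 = 0 → P_y = 1320 N.
ΣM about P: M_P − (2.8·343)·358.5 − 360·254 = 0 → M_P = 435700 N·mm.

P_x = 0, P_y = 1320 N, M_P = 435700 N·mm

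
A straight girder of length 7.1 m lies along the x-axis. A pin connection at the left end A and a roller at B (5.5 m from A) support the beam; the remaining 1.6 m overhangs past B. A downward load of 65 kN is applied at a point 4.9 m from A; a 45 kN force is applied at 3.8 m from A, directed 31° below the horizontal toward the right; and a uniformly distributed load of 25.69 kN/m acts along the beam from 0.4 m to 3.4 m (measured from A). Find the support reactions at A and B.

A_x = -38.57 kN, A_y = 64.70 kN, B_y = 100.5 kN

Resultant of the distributed load: 25.69 × 3 = 77.07 kN at 1.9 m from A.
Taking moments about A: B_y·5.5 − 65·4.9 − 45·sin31°·3.8 − (25.69·3)·1.9 = 0 → B_y = 553.005/5.5 = 100.546 ≈ 100.5 kN.
ΣF_y = 0: A_y + 100.546 − 65 − 45·sin31° − 25.69·3 = 0 → A_y = 64.70 kN.
ΣF_x = 0: A_x + 45·cos31° = 0 → A_x = -38.57 kN.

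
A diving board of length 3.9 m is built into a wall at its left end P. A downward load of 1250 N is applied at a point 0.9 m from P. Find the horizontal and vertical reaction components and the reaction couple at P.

P_x = 0, P_y = 1250 N, M_P = 1125 N·m

ΣF_x = 0: P_x = 0.
ΣF_y = 0: P_y − 1250 = 0 → P_y = 1250 N.
ΣM about P: M_P − 1250·0.9 = 0 → M_P = 1125 N·m.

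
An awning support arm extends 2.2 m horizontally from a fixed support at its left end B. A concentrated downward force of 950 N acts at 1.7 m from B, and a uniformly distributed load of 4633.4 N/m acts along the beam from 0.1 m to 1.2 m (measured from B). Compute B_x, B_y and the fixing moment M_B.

B_x = 0, B_y = 6047 N, M_B = 4928 N·m

Resultant of the distributed load: 4633.4 × 1.1 = 5096.74 N at 0.65 m from B.
ΣF_x = 0: B_x = 0.
ΣF_y = 0: B_y − 950 − 4633.4·1.1 = 0 → B_y = 6047 N.
ΣM about B: M_B − 950·1.7 − (4633.4·1.1)·0.65 = 0 → M_B = 4928 N·m.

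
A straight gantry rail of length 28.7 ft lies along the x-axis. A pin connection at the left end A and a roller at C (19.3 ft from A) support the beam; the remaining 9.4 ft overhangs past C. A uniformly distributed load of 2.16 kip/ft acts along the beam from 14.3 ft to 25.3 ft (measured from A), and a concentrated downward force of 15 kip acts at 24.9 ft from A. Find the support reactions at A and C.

A_x = 0, A_y = -4.968 kip, C_y = 43.73 kip

Resultant of the distributed load: 2.16 × 11 = 23.76 kip at 19.8 ft from A.
Moments about A: C_y·19.3 − (2.16·11)·19.8 − 15·24.9 = 0 → C_y = 843.948/19.3 = 43.7279 ≈ 43.73 kip.
ΣF_y = 0: A_y + 43.7279 − 2.16·11 − 15 = 0 → A_y = -4.968 kip.
ΣF_x = 0: no horizontal applied forces, so A_x = 0.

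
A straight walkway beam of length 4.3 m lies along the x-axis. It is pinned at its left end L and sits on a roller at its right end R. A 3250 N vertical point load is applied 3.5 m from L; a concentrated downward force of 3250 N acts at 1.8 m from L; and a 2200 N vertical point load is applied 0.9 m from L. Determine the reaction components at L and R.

L_x = 0, L_y = 4234 N, R_y = 4466 N

ΣM about L: R_y·4.3 − 3250·3.5 − 3250·1.8 − 2200·0.9 = 0 → R_y = 19205/4.3 = 4466.28 ≈ 4466 N.
ΣF_y = 0: L_y + 4466.28 − 3250 − 3250 − 2200 = 0 → L_y = 4234 N.
ΣF_x = 0: no horizontal applied forces, so L_x = 0.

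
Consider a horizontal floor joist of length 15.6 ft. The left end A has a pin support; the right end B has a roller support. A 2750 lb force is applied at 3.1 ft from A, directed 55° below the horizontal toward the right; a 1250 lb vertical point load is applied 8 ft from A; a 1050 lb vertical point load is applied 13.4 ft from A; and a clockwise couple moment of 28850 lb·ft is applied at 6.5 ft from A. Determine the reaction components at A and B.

A_x = -1577 lb, A_y = 712.7 lb, B_y = 3840 lb

Moments about A: B_y·15.6 − 2750·sin55°·3.1 − 1250·8 − 1050·13.4 − 28850 = 0 → B_y = 59903.3/15.6 = 3839.96 ≈ 3840 lb.
ΣF_y = 0: A_y + 3839.96 − 2750·sin55° − 1250 − 1050 = 0 → A_y = 712.7 lb.
ΣF_x = 0: A_x + 2750·cos55° = 0 → A_x = -1577 lb.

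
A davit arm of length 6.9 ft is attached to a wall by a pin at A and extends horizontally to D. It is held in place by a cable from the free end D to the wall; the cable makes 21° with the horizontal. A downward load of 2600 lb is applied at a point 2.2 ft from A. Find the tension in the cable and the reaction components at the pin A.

T = 2313 lb, A_x = 2160 lb, A_y = 1771 lb

ΣM about A: T·sin21°·6.9 − 2600·2.2 = 0 → T = 5720/(6.9·0.358368) = 2313.22 ≈ 2313 lb.
ΣF_x = 0: A_x − T·cos21° = 0 → A_x = 2313.22 × 0.93358 = 2160 lb.
ΣF_y = 0: A_y + T·sin21° − 2600 = 0 → A_y = 2600 − 2313.22 × 0.358368 = 1771 lb.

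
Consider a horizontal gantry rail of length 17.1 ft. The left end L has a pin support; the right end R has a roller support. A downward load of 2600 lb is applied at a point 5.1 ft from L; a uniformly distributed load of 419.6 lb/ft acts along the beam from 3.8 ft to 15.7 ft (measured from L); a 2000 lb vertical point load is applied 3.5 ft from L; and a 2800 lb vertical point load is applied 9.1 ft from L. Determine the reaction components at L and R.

Resultant of the distributed load: 419.6 × 11.9 = 4993.24 lb at 9.75 ft from L.
Taking moments about L: R_y·17.1 − 2600·5.1 − (419.6·11.9)·9.75 − 2000·3.5 − 2800·9.1 = 0 → R_y = 94424.09/17.1 = 5521.88 ≈ 5522 lb.
ΣF_y = 0: L_y + 5521.88 − 2600 − 419.6·11.9 − 2000 − 2800 = 0 → L_y = 6871 lb.
ΣF_x = 0: no horizontal applied forces, so L_x = 0.

L_x = 0, L_y = 6871 lb, R_y = 5522 lb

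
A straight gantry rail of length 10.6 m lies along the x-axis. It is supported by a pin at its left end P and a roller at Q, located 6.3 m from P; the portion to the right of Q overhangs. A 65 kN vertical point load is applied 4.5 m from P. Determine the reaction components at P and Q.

Moments about P: Q_y·6.3 − 65·4.5 = 0 → Q_y = 292.5/6.3 = 46.4286 ≈ 46.43 kN.
ΣF_y = 0: P_y + 46.4286 − 65 = 0 → P_y = 18.57 kN.
ΣF_x = 0: no horizontal applied forces, so P_x = 0.

P_x = 0, P_y = 18.57 kN, Q_y = 46.43 kN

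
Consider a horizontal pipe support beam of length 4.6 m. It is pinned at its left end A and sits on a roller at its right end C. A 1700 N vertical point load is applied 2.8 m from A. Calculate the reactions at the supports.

A_x = 0, A_y = 665.2 N, C_y = 1035 N

Taking moments about A: C_y·4.6 − 1700·2.8 = 0 → C_y = 4760/4.6 = 1034.78 ≈ 1035 N.
ΣF_y = 0: A_y + 1034.78 − 1700 = 0 → A_y = 665.2 N.
ΣF_x = 0: no horizontal applied forces, so A_x = 0.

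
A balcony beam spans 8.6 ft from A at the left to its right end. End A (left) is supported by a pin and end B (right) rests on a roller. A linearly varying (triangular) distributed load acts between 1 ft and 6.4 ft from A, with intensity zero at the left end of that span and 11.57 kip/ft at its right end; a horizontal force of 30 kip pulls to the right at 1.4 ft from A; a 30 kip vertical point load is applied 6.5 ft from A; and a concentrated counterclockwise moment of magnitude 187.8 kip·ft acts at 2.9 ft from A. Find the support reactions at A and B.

A_x = -30.00 kip, A_y = 43.69 kip, B_y = 17.55 kip

Resultant of the triangular load: ½ × 11.57 × 5.4 = 31.239 kip, acting at 4.6 ft from A (one-third of the span from the peak).
Taking moments about A: B_y·8.6 − (½·11.57·5.4)·4.6 − 30·6.5 + 187.8 = 0 → B_y = 150.8994/8.6 = 17.5464 ≈ 17.55 kip.
ΣF_y = 0: A_y + 17.5464 − ½·11.57·5.4 − 30 = 0 → A_y = 43.69 kip.
ΣF_x = 0: A_x + 30 = 0 → A_x = -30.00 kip.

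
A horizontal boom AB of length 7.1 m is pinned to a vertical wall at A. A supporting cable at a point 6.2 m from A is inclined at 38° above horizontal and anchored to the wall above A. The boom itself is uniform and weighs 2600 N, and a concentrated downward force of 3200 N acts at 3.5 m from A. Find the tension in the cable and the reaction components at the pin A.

T = 5352 N, A_x = 4218 N, A_y = 2505 N

ΣM about A: T·sin38°·6.2 − 2600·3.55 − 3200·3.5 = 0 → T = 20430/(6.2·0.615661) = 5352.23 ≈ 5352 N.
ΣF_x = 0: A_x − T·cos38° = 0 → A_x = 5352.23 × 0.788011 = 4218 N.
ΣF_y = 0: A_y + T·sin38° − 2600 − 3200 = 0 → A_y = 5800 − 5352.23 × 0.615661 = 2505 N.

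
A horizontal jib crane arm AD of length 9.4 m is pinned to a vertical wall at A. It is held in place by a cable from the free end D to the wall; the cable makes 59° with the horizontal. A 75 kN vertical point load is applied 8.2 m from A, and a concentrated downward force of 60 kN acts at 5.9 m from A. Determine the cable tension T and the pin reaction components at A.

T = 120.3 kN, A_x = 61.94 kN, A_y = 31.91 kN

ΣM about A: T·sin59°·9.4 − 75·8.2 − 60·5.9 = 0 → T = 969/(9.4·0.857167) = 120.263 ≈ 120.3 kN.
ΣF_x = 0: A_x − T·cos59° = 0 → A_x = 120.263 × 0.515038 = 61.94 kN.
ΣF_y = 0: A_y + T·sin59° − 75 − 60 = 0 → A_y = 135 − 120.263 × 0.857167 = 31.91 kN.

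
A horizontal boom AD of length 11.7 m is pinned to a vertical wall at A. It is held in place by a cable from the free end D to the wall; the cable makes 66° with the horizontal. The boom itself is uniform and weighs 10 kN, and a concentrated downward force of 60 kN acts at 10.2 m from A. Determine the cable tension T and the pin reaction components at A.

ΣM about A: T·sin66°·11.7 − 10·5.85 − 60·10.2 = 0 → T = 670.5/(11.7·0.913545) = 62.7311 ≈ 62.73 kN.
ΣF_x = 0: A_x − T·cos66° = 0 → A_x = 62.7311 × 0.406737 = 25.52 kN.
ΣF_y = 0: A_y + T·sin66° − 10 − 60 = 0 → A_y = 70 − 62.7311 × 0.913545 = 12.69 kN.

T = 62.73 kN, A_x = 25.52 kN, A_y = 12.69 kN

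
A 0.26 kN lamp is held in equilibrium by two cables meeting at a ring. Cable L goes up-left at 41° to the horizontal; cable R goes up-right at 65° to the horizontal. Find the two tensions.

T_L = 0.1143 kN, T_R = 0.2041 kN

ΣF_x = 0: −T_L·cos41° + T_R·cos65° = 0 → T_R = 1.7858·T_L.
ΣF_y = 0: T_L·sin41° + T_R·sin65° = 0.26.
Substitute: T_L·(0.656059 + 1.7858·0.906308) = 0.26 → T_L = 0.114309 ≈ 0.1143 kN.
Then T_R = 1.7858 × 0.114309 = 0.2041 kN.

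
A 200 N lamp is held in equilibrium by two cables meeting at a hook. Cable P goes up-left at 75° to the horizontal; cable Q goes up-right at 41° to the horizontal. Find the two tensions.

ΣF_x = 0: −T_P·cos75° + T_Q·cos41° = 0 → T_Q = 0.342939·T_P.
ΣF_y = 0: T_P·sin75° + T_Q·sin41° = 200.
Substitute: T_P·(0.965926 + 0.342939·0.656059) = 200 → T_P = 167.938 ≈ 167.9 N.
Then T_Q = 0.342939 × 167.938 = 57.59 N.

T_P = 167.9 N, T_Q = 57.59 N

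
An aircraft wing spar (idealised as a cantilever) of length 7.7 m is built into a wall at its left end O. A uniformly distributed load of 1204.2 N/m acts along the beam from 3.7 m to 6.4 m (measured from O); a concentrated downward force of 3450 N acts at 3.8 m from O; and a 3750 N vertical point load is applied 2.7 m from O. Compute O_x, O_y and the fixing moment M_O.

Resultant of the distributed load: 1204.2 × 2.7 = 3251.34 N at 5.05 m from O.
ΣF_x = 0: O_x = 0.
ΣF_y = 0: O_y − 1204.2·2.7 − 3450 − 3750 = 0 → O_y = 10450 N.
ΣM about O: M_O − (1204.2·2.7)·5.05 − 3450·3.8 − 3750·2.7 = 0 → M_O = 39650 N·m.

O_x = 0, O_y = 10450 N, M_O = 39650 N·m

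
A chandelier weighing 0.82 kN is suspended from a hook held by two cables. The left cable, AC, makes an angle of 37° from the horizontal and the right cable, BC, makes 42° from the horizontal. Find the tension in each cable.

ΣF_x = 0: −T_AC·cos37° + T_BC·cos42° = 0 → T_BC = 1.07467·T_AC.
ΣF_y = 0: T_AC·sin37° + T_BC·sin42° = 0.82.
Substitute: T_AC·(0.601815 + 1.07467·0.669131) = 0.82 → T_AC = 0.620784 ≈ 0.6208 kN.
Then T_BC = 1.07467 × 0.620784 = 0.6671 kN.

T_AC = 0.6208 kN, T_BC = 0.6671 kN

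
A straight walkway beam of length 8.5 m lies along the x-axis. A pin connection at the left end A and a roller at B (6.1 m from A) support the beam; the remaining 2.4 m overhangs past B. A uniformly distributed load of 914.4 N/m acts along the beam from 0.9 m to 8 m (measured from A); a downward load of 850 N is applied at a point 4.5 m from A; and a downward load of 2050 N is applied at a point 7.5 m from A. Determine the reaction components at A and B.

A_x = 0, A_y = 1509 N, B_y = 7884 N

Resultant of the distributed load: 914.4 × 7.1 = 6492.24 N at 4.45 m from A.
Moments about A: B_y·6.1 − (914.4·7.1)·4.45 − 850·4.5 − 2050·7.5 = 0 → B_y = 48090.468/6.1 = 7883.68 ≈ 7884 N.
ΣF_y = 0: A_y + 7883.68 − 914.4·7.1 − 850 − 2050 = 0 → A_y = 1509 N.
ΣF_x = 0: no horizontal applied forces, so A_x = 0.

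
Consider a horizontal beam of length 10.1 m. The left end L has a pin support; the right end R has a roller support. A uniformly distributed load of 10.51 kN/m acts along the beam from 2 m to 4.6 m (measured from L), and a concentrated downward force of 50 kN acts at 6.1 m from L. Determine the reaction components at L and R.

L_x = 0, L_y = 38.20 kN, R_y = 39.13 kN

Resultant of the distributed load: 10.51 × 2.6 = 27.326 kN at 3.3 m from L.
Moments about L: R_y·10.1 − (10.51·2.6)·3.3 − 50·6.1 = 0 → R_y = 395.1758/10.1 = 39.1263 ≈ 39.13 kN.
ΣF_y = 0: L_y + 39.1263 − 10.51·2.6 − 50 = 0 → L_y = 38.20 kN.
ΣF_x = 0: no horizontal applied forces, so L_x = 0.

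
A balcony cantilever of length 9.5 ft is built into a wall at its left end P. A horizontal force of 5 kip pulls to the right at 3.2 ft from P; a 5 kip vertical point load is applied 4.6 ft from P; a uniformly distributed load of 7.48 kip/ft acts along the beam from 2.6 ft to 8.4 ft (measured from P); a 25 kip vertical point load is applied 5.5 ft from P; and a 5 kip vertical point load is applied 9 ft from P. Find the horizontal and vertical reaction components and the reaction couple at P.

Resultant of the distributed load: 7.48 × 5.8 = 43.384 kip at 5.5 ft from P.
ΣF_x = 0: P_x + 5 = 0 → P_x = -5.000 kip.
ΣF_y = 0: P_y − 5 − 7.48·5.8 − 25 − 5 = 0 → P_y = 78.38 kip.
ΣM about P: M_P − 5·4.6 − (7.48·5.8)·5.5 − 25·5.5 − 5·9 = 0 → M_P = 444.1 kip·ft.

P_x = -5.000 kip, P_y = 78.38 kip, M_P = 444.1 kip·ft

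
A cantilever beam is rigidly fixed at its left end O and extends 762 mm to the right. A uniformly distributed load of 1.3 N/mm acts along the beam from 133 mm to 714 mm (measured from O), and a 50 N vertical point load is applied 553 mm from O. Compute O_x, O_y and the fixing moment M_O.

Resultant of the distributed load: 1.3 × 581 = 755.3 N at 423.5 mm from O.
ΣF_x = 0: O_x = 0.
ΣF_y = 0: O_y − 1.3·581 − 50 = 0 → O_y = 805.3 N.
ΣM about O: M_O − (1.3·581)·423.5 − 50·553 = 0 → M_O = 347500 N·mm.

O_x = 0, O_y = 805.3 N, M_O = 347500 N·mm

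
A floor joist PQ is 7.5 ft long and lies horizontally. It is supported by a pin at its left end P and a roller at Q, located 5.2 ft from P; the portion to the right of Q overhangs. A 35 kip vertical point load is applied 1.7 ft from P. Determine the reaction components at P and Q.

P_x = 0, P_y = 23.56 kip, Q_y = 11.44 kip

ΣM about P: Q_y·5.2 − 35·1.7 = 0 → Q_y = 59.5/5.2 = 11.4423 ≈ 11.44 kip.
ΣF_y = 0: P_y + 11.4423 − 35 = 0 → P_y = 23.56 kip.
ΣF_x = 0: no horizontal applied forces, so P_x = 0.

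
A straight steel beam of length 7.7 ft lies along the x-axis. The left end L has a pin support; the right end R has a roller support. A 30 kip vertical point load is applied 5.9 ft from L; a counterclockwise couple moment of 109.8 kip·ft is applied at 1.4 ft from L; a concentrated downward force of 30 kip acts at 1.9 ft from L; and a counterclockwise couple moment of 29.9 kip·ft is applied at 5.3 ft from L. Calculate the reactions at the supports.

Taking moments about L: R_y·7.7 − 30·5.9 + 109.8 − 30·1.9 + 29.9 = 0 → R_y = 94.3/7.7 = 12.2468 ≈ 12.25 kip.
ΣF_y = 0: L_y + 12.2468 − 30 − 30 = 0 → L_y = 47.75 kip.
ΣF_x = 0: no horizontal applied forces, so L_x = 0.

L_x = 0, L_y = 47.75 kip, R_y = 12.25 kip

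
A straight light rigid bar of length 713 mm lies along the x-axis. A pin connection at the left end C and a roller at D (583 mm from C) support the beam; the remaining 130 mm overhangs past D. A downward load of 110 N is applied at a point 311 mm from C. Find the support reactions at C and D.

ΣM about C: D_y·583 − 110·311 = 0 → D_y = 34210/583 = 58.6792 ≈ 58.68 N.
ΣF_y = 0: C_y + 58.6792 − 110 = 0 → C_y = 51.32 N.
ΣF_x = 0: no horizontal applied forces, so C_x = 0.

C_x = 0, C_y = 51.32 N, D_y = 58.68 N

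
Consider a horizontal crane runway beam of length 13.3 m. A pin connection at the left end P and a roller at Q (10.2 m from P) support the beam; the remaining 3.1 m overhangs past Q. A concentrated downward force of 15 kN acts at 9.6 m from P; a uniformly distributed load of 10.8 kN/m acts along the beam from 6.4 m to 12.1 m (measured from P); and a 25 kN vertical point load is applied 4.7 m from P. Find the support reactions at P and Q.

Resultant of the distributed load: 10.8 × 5.7 = 61.56 kN at 9.25 m from P.
Moments about P: Q_y·10.2 − 15·9.6 − (10.8·5.7)·9.25 − 25·4.7 = 0 → Q_y = 830.93/10.2 = 81.4637 ≈ 81.46 kN.
ΣF_y = 0: P_y + 81.4637 − 15 − 10.8·5.7 − 25 = 0 → P_y = 20.10 kN.
ΣF_x = 0: no horizontal applied forces, so P_x = 0.

P_x = 0, P_y = 20.10 kN, Q_y = 81.46 kN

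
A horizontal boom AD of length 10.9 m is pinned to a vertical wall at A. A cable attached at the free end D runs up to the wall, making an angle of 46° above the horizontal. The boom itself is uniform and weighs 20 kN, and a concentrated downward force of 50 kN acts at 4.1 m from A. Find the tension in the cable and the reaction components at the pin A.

T = 40.05 kN, A_x = 27.82 kN, A_y = 41.19 kN

ΣM about A: T·sin46°·10.9 − 20·5.45 − 50·4.1 = 0 → T = 314/(10.9·0.71934) = 40.0469 ≈ 40.05 kN.
ΣF_x = 0: A_x − T·cos46° = 0 → A_x = 40.0469 × 0.694658 = 27.82 kN.
ΣF_y = 0: A_y + T·sin46° − 20 − 50 = 0 → A_y = 70 − 40.0469 × 0.71934 = 41.19 kN.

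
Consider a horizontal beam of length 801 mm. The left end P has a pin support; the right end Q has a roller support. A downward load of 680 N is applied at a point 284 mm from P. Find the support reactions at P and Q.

Taking moments about P: Q_y·801 − 680·284 = 0 → Q_y = 193120/801 = 241.099 ≈ 241.1 N.
ΣF_y = 0: P_y + 241.099 − 680 = 0 → P_y = 438.9 N.
ΣF_x = 0: no horizontal applied forces, so P_x = 0.

P_x = 0, P_y = 438.9 N, Q_y = 241.1 N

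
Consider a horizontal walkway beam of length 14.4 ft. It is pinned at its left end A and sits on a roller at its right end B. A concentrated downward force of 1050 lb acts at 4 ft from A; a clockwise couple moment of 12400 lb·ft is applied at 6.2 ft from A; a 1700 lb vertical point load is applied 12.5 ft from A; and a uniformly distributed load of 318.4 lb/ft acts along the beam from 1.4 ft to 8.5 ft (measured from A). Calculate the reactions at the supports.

A_x = 0, A_y = 1605 lb, B_y = 3406 lb

Resultant of the distributed load: 318.4 × 7.1 = 2260.64 lb at 4.95 ft from A.
Moments about A: B_y·14.4 − 1050·4 − 12400 − 1700·12.5 − (318.4·7.1)·4.95 = 0 → B_y = 49040.168/14.4 = 3405.57 ≈ 3406 lb.
ΣF_y = 0: A_y + 3405.57 − 1050 − 1700 − 318.4·7.1 = 0 → A_y = 1605 lb.
ΣF_x = 0: no horizontal applied forces, so A_x = 0.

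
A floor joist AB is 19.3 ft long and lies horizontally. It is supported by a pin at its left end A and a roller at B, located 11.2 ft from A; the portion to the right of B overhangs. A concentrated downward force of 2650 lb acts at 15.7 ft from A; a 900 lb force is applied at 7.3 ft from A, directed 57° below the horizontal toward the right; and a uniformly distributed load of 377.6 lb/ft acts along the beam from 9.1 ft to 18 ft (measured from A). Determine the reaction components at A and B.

Resultant of the distributed load: 377.6 × 8.9 = 3360.64 lb at 13.55 ft from A.
Moments about A: B_y·11.2 − 2650·15.7 − 900·sin57°·7.3 − (377.6·8.9)·13.55 = 0 → B_y = 92651.7/11.2 = 8272.47 ≈ 8272 lb.
ΣF_y = 0: A_y + 8272.47 − 2650 − 900·sin57° − 377.6·8.9 = 0 → A_y = -1507 lb.
ΣF_x = 0: A_x + 900·cos57° = 0 → A_x = -490.2 lb.

A_x = -490.2 lb, A_y = -1507 lb, B_y = 8272 lb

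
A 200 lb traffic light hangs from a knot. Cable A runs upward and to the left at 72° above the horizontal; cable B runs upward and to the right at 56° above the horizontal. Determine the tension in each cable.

T_A = 141.9 lb, T_B = 78.43 lb

ΣF_x = 0: −T_A·cos72° + T_B·cos56° = 0 → T_B = 0.552613·T_A.
ΣF_y = 0: T_A·sin72° + T_B·sin56° = 200.
Substitute: T_A·(0.951057 + 0.552613·0.829038) = 200 → T_A = 141.925 ≈ 141.9 lb.
Then T_B = 0.552613 × 141.925 = 78.43 lb.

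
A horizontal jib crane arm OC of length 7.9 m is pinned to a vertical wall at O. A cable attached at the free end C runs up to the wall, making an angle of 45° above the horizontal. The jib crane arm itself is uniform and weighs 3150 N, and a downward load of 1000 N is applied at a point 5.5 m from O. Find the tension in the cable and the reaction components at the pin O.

T = 3212 N, O_x = 2271 N, O_y = 1879 N

ΣM about O: T·sin45°·7.9 − 3150·3.95 − 1000·5.5 = 0 → T = 17942.5/(7.9·0.707107) = 3211.96 ≈ 3212 N.
ΣF_x = 0: O_x − T·cos45° = 0 → O_x = 3211.96 × 0.707107 = 2271 N.
ΣF_y = 0: O_y + T·sin45° − 3150 − 1000 = 0 → O_y = 4150 − 3211.96 × 0.707107 = 1879 N.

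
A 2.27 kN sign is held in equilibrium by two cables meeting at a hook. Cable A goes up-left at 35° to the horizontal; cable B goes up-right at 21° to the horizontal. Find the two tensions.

T_A = 2.556 kN, T_B = 2.243 kN

ΣF_x = 0: −T_A·cos35° + T_B·cos21° = 0 → T_B = 0.877431·T_A.
ΣF_y = 0: T_A·sin35° + T_B·sin21° = 2.27.
Substitute: T_A·(0.573576 + 0.877431·0.358368) = 2.27 → T_A = 2.55625 ≈ 2.556 kN.
Then T_B = 0.877431 × 2.55625 = 2.243 kN.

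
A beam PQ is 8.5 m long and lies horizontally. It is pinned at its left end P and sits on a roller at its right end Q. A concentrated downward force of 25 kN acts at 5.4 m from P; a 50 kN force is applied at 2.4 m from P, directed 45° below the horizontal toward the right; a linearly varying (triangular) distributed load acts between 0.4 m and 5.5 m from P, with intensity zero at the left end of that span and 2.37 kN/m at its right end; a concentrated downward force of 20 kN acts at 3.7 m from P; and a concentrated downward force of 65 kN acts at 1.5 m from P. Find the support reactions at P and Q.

Resultant of the triangular load: ½ × 2.37 × 5.1 = 6.0435 kN, acting at 3.8 m from P (one-third of the span from the peak).
Taking moments about P: Q_y·8.5 − 25·5.4 − 50·sin45°·2.4 − (½·2.37·5.1)·3.8 − 20·3.7 − 65·1.5 = 0 → Q_y = 414.318/8.5 = 48.7433 ≈ 48.74 kN.
ΣF_y = 0: P_y + 48.7433 − 25 − 50·sin45° − ½·2.37·5.1 − 20 − 65 = 0 → P_y = 102.7 kN.
ΣF_x = 0: P_x + 50·cos45° = 0 → P_x = -35.36 kN.

P_x = -35.36 kN, P_y = 102.7 kN, Q_y = 48.74 kN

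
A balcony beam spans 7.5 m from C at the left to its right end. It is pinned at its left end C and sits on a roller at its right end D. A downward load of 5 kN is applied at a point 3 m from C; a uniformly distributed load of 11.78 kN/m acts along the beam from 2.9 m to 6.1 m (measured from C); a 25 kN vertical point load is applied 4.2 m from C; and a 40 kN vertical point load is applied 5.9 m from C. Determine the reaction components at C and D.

Resultant of the distributed load: 11.78 × 3.2 = 37.696 kN at 4.5 m from C.
Taking moments about C: D_y·7.5 − 5·3 − (11.78·3.2)·4.5 − 25·4.2 − 40·5.9 = 0 → D_y = 525.632/7.5 = 70.0843 ≈ 70.08 kN.
ΣF_y = 0: C_y + 70.0843 − 5 − 11.78·3.2 − 25 − 40 = 0 → C_y = 37.61 kN.
ΣF_x = 0: no horizontal applied forces, so C_x = 0.

C_x = 0, C_y = 37.61 kN, D_y = 70.08 kN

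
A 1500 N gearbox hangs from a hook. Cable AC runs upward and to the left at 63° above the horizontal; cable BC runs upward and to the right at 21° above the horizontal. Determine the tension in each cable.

ΣF_x = 0: −T_AC·cos63° + T_BC·cos21° = 0 → T_BC = 0.48629·T_AC.
ΣF_y = 0: T_AC·sin63° + T_BC·sin21° = 1500.
Substitute: T_AC·(0.891007 + 0.48629·0.358368) = 1500 → T_AC = 1408.08 ≈ 1408 N.
Then T_BC = 0.48629 × 1408.08 = 684.7 N.

T_AC = 1408 N, T_BC = 684.7 N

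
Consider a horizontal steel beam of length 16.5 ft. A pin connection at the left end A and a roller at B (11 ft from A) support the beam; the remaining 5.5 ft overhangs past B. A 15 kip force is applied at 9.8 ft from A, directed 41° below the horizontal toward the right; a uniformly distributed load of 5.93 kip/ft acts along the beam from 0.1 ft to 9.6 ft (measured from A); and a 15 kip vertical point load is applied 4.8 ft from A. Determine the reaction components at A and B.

Resultant of the distributed load: 5.93 × 9.5 = 56.335 kip at 4.85 ft from A.
Moments about A: B_y·11 − 15·sin41°·9.8 − (5.93·9.5)·4.85 − 15·4.8 = 0 → B_y = 441.665/11 = 40.1514 ≈ 40.15 kip.
ΣF_y = 0: A_y + 40.1514 − 15·sin41° − 5.93·9.5 − 15 = 0 → A_y = 41.02 kip.
ΣF_x = 0: A_x + 15·cos41° = 0 → A_x = -11.32 kip.

A_x = -11.32 kip, A_y = 41.02 kip, B_y = 40.15 kip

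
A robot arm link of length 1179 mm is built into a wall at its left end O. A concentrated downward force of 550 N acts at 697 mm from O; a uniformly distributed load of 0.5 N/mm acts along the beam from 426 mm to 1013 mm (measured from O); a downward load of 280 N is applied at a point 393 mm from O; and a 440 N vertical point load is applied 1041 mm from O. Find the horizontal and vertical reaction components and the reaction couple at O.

Resultant of the distributed load: 0.5 × 587 = 293.5 N at 719.5 mm from O.
ΣF_x = 0: O_x = 0.
ΣF_y = 0: O_y − 550 − 0.5·587 − 280 − 440 = 0 → O_y = 1564 N.
ΣM about O: M_O − 550·697 − (0.5·587)·719.5 − 280·393 − 440·1041 = 0 → M_O = 1163000 N·mm.

O_x = 0, O_y = 1564 N, M_O = 1163000 N·mm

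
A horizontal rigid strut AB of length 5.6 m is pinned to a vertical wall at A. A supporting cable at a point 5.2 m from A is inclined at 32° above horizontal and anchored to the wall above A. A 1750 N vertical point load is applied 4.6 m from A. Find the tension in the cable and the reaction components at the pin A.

T = 2921 N, A_x = 2477 N, A_y = 201.9 N

ΣM about A: T·sin32°·5.2 − 1750·4.6 = 0 → T = 8050/(5.2·0.529919) = 2921.35 ≈ 2921 N.
ΣF_x = 0: A_x − T·cos32° = 0 → A_x = 2921.35 × 0.848048 = 2477 N.
ΣF_y = 0: A_y + T·sin32° − 1750 = 0 → A_y = 1750 − 2921.35 × 0.529919 = 201.9 N.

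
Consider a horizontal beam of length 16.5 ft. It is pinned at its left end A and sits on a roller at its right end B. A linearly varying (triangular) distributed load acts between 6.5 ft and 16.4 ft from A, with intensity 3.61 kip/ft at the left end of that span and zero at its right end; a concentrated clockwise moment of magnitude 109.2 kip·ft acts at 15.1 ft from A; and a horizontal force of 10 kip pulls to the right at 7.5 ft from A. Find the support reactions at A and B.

Resultant of the triangular load: ½ × 3.61 × 9.9 = 17.8695 kip, acting at 9.8 ft from A (one-third of the span from the peak).
Moments about A: B_y·16.5 − (½·3.61·9.9)·9.8 − 109.2 = 0 → B_y = 284.3211/16.5 = 17.2316 ≈ 17.23 kip.
ΣF_y = 0: A_y + 17.2316 − ½·3.61·9.9 = 0 → A_y = 0.6379 kip.
ΣF_x = 0: A_x + 10 = 0 → A_x = -10.00 kip.

A_x = -10.00 kip, A_y = 0.6379 kip, B_y = 17.23 kip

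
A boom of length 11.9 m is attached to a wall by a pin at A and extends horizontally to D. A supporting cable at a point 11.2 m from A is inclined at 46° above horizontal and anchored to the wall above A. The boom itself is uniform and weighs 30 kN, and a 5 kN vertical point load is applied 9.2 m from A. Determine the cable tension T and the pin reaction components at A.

T = 27.87 kN, A_x = 19.36 kN, A_y = 14.96 kN

ΣM about A: T·sin46°·11.2 − 30·5.95 − 5·9.2 = 0 → T = 224.5/(11.2·0.71934) = 27.8653 ≈ 27.87 kN.
ΣF_x = 0: A_x − T·cos46° = 0 → A_x = 27.8653 × 0.694658 = 19.36 kN.
ΣF_y = 0: A_y + T·sin46° − 30 − 5 = 0 → A_y = 35 − 27.8653 × 0.71934 = 14.96 kN.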